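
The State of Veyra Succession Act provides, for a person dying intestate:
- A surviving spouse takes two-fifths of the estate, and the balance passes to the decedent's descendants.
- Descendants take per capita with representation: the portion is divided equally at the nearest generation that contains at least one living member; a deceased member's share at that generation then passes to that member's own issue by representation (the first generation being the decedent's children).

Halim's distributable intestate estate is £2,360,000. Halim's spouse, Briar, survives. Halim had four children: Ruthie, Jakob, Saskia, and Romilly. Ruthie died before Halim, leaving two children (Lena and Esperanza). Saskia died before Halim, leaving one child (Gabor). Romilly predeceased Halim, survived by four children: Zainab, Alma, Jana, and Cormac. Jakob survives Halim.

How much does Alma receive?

Alma receives £88,500.

Briar takes two-fifths of £2,360,000 = £944,000. The remaining £1,416,000 passes to the descendants.
The descendants' portion (£1,416,000) is divided into 4 shares of £354,000: Jakob takes £354,000; Ruthie's £354,000 share passes to Ruthie's issue; Saskia's £354,000 share passes to Saskia's issue; Romilly's £354,000 share passes to Romilly's issue.
Ruthie's share (£354,000) is divided into 2 shares of £177,000: Lena and Esperanza each take £177,000.
Saskia's share (£354,000) passes entirely to Gabor.
Romilly's share (£354,000) is divided into 4 shares of £88,500: Zainab, Alma, Jana, and Cormac each take £88,500.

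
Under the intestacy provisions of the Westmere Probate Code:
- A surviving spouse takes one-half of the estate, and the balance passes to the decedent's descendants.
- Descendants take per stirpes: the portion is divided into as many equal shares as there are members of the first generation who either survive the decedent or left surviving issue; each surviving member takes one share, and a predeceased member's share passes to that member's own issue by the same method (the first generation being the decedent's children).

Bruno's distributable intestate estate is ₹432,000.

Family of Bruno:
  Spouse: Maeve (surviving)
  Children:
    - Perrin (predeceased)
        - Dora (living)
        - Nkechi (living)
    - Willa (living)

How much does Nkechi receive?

Nkechi receives ₹54,000.

Maeve takes one-half of ₹432,000 = ₹216,000. The remaining ₹216,000 passes to the descendants.
The descendants' portion (₹216,000) is divided into 2 shares of ₹108,000: Willa takes ₹108,000; Perrin's ₹108,000 share passes to Perrin's issue.
Perrin's share (₹108,000) is divided into 2 shares of ₹54,000: Dora and Nkechi each take ₹54,000.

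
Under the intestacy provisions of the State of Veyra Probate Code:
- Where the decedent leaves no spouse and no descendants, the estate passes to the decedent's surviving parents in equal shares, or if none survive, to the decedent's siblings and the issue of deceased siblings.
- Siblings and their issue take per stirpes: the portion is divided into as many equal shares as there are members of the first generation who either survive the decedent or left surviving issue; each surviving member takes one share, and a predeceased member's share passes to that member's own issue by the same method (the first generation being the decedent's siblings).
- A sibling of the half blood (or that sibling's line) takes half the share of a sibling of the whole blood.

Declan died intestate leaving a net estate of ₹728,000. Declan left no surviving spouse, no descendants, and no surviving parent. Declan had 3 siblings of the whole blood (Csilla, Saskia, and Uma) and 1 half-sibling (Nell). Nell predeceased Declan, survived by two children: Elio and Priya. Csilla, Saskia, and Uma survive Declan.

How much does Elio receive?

Elio receives ₹52,000.

The entire ₹728,000 passes to the siblings and their issue.
Counting each half-blood sibling's line as half a unit, there are 7/2 units in ₹728,000, so one unit is ₹208,000. Whole-blood lines (Csilla, Saskia, and Uma) take ₹208,000 each; half-blood lines (Nell) take ₹104,000 each.
Nell's share (₹104,000) is divided into 2 shares of ₹52,000: Elio and Priya each take ₹52,000.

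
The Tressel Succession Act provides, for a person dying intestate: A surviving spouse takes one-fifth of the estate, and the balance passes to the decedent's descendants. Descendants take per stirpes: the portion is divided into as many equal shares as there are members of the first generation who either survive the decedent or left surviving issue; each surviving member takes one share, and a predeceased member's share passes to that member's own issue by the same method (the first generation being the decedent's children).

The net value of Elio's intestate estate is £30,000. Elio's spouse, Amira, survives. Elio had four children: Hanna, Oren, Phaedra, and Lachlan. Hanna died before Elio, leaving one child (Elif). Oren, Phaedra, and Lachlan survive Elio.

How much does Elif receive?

Elif receives £6,000.

Amira takes one-fifth of £30,000 = £6,000. The remaining £24,000 passes to the descendants.
The descendants' portion (£24,000) is divided into 4 shares of £6,000: Oren, Phaedra, and Lachlan each take £6,000; Hanna's £6,000 share passes to Hanna's issue.
Hanna's share (£6,000) passes entirely to Elif.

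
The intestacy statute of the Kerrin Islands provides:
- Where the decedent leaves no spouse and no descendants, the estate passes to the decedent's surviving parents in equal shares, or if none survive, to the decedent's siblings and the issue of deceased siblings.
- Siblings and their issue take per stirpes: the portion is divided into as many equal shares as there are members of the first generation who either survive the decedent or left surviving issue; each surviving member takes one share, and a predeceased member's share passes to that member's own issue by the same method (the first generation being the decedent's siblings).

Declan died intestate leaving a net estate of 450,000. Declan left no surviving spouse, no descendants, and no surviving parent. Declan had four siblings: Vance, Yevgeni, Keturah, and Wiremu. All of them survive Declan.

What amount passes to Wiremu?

The entire 450,000 passes to the siblings and their issue.
That amount (450,000) is divided into 4 shares of 112,500: Vance, Yevgeni, Keturah, and Wiremu each take 112,500.

Wiremu receives 112,500.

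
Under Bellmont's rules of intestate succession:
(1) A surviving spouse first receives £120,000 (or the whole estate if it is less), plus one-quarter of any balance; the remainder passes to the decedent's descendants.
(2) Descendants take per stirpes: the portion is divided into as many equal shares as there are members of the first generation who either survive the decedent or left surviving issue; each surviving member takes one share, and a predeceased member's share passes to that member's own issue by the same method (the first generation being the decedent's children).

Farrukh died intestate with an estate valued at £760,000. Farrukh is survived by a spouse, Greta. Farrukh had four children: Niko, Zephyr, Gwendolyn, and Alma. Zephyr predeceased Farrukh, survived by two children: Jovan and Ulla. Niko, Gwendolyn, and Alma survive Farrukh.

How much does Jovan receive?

Greta first takes £120,000, leaving a balance of £640,000. Greta then takes one-quarter of the balance (£160,000), for a total of £280,000. The remaining £480,000 passes to the descendants.
The descendants' portion (£480,000) is divided into 4 shares of £120,000: Niko, Gwendolyn, and Alma each take £120,000; Zephyr's £120,000 share passes to Zephyr's issue.
Zephyr's share (£120,000) is divided into 2 shares of £60,000: Jovan and Ulla each take £60,000.

Jovan receives £60,000.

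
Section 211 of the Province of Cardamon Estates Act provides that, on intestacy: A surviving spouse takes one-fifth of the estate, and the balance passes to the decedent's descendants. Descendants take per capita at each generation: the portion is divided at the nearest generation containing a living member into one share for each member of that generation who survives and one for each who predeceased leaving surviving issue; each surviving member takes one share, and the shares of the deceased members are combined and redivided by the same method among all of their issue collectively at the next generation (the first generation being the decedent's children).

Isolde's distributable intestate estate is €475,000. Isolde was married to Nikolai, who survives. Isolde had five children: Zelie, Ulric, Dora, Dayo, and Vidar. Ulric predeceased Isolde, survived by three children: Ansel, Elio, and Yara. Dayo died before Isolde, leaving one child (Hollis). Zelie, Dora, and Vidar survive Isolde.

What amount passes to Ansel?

Ansel receives €38,000.

Nikolai takes one-fifth of €475,000 = €95,000. The remaining €380,000 passes to the descendants.
The descendants' portion (€380,000) is divided at the children's generation into 5 shares of €76,000. Zelie, Dora, and Vidar each take €76,000. The 2 shares of the deceased (Ulric and Dayo) are combined into a pool of €152,000.
That pool (€152,000) is divided at the grandchildren's generation equally among Ansel, Elio, Yara, and Hollis: €38,000 each.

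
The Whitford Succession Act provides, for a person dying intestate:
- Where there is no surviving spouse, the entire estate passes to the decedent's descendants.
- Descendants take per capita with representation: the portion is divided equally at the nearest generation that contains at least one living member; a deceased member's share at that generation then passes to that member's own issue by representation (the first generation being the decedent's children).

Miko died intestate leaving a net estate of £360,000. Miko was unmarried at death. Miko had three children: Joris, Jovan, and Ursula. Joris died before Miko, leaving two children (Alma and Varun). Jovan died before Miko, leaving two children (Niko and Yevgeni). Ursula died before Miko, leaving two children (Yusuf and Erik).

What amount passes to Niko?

The entire £360,000 passes to the descendants.
No child survives, so the initial division is made at the grandchildren's generation.
That amount (£360,000) is divided into 6 shares of £60,000: Alma, Varun, Niko, Yevgeni, Yusuf, and Erik each take £60,000.

Niko receives £60,000.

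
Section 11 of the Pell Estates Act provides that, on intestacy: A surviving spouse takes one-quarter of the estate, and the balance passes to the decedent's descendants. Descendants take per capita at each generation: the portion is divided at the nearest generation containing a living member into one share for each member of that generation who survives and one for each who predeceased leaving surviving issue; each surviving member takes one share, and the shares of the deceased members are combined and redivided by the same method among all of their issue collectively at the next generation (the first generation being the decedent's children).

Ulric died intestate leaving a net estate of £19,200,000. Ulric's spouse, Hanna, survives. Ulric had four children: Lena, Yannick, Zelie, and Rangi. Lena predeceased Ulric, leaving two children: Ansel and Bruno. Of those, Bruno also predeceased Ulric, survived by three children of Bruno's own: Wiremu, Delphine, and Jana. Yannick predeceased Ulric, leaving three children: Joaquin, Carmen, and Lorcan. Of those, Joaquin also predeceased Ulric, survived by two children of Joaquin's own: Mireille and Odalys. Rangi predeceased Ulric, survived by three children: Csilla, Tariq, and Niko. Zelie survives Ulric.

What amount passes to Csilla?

Hanna takes one-quarter of £19,200,000 = £4,800,000. The remaining £14,400,000 passes to the descendants.
The descendants' portion (£14,400,000) is divided at the children's generation into 4 shares of £3,600,000. Zelie takes £3,600,000. The 3 shares of the deceased (Lena, Yannick, and Rangi) are combined into a pool of £10,800,000.
That pool (£10,800,000) is divided at the grandchildren's generation into 8 shares of £1,350,000. Ansel, Carmen, Lorcan, Csilla, Tariq, and Niko each take £1,350,000. The 2 shares of the deceased (Bruno and Joaquin) are combined into a pool of £2,700,000.
That pool (£2,700,000) is divided at the great-grandchildren's generation equally among Wiremu, Delphine, Jana, Mireille, and Odalys: £540,000 each.

Csilla receives £1,350,000.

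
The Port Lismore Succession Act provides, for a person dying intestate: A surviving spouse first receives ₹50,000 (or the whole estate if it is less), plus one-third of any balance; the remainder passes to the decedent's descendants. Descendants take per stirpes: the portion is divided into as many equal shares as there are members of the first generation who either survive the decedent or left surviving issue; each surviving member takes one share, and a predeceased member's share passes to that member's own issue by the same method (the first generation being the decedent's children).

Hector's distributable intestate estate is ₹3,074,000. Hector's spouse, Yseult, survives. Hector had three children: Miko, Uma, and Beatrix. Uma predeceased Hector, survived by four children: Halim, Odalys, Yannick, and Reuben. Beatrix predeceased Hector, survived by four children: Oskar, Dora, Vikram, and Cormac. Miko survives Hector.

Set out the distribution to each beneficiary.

Yseult: ₹1,058,000; Miko: ₹672,000; Halim: ₹168,000; Odalys: ₹168,000; Yannick: ₹168,000; Reuben: ₹168,000; Oskar: ₹168,000; Dora: ₹168,000; Vikram: ₹168,000; Cormac: ₹168,000

Yseult first takes ₹50,000, leaving a balance of ₹3,024,000. Yseult then takes one-third of the balance (₹1,008,000), for a total of ₹1,058,000. The remaining ₹2,016,000 passes to the descendants.
The descendants' portion (₹2,016,000) is divided into 3 shares of ₹672,000: Miko takes ₹672,000; Uma's ₹672,000 share passes to Uma's issue; Beatrix's ₹672,000 share passes to Beatrix's issue.
Uma's share (₹672,000) is divided into 4 shares of ₹168,000: Halim, Odalys, Yannick, and Reuben each take ₹168,000.
Beatrix's share (₹672,000) is divided into 4 shares of ₹168,000: Oskar, Dora, Vikram, and Cormac each take ₹168,000.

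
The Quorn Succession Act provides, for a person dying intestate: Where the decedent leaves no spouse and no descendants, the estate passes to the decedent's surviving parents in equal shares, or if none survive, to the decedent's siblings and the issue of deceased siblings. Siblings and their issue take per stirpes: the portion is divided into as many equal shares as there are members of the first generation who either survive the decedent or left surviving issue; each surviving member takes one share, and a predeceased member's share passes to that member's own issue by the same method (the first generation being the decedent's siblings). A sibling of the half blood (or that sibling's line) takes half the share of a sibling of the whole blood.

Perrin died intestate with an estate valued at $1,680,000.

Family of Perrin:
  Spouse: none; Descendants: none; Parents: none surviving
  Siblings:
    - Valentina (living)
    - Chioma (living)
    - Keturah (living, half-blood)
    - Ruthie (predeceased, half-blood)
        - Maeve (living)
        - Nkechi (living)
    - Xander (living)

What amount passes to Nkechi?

The entire $1,680,000 passes to the siblings and their issue.
Counting each half-blood sibling's line as half a unit, there are 4 units in $1,680,000, so one unit is $420,000. Whole-blood lines (Valentina, Chioma, and Xander) take $420,000 each; half-blood lines (Keturah and Ruthie) take $210,000 each.
Ruthie's share ($210,000) is divided into 2 shares of $105,000: Maeve and Nkechi each take $105,000.

Nkechi receives $105,000.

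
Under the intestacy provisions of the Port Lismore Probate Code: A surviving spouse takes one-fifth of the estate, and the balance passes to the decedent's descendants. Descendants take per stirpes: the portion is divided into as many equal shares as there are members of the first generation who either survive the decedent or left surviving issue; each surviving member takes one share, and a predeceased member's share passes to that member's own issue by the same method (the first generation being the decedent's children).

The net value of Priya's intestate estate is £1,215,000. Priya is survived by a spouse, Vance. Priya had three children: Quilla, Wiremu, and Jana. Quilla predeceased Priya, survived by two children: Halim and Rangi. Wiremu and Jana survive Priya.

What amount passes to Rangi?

Rangi receives £162,000.

Vance takes one-fifth of £1,215,000 = £243,000. The remaining £972,000 passes to the descendants.
The descendants' portion (£972,000) is divided into 3 shares of £324,000: Wiremu and Jana each take £324,000; Quilla's £324,000 share passes to Quilla's issue.
Quilla's share (£324,000) is divided into 2 shares of £162,000: Halim and Rangi each take £162,000.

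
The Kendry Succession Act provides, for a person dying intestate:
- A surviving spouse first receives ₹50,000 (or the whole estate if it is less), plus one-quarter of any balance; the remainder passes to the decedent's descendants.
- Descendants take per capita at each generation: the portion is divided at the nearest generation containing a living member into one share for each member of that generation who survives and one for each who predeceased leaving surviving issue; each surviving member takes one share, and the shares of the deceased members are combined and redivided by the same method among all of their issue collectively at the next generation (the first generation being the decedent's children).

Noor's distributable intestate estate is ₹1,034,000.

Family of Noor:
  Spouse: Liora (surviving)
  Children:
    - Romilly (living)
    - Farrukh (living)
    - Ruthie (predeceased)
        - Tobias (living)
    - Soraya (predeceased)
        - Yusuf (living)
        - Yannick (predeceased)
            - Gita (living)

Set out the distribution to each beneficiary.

Liora first takes ₹50,000, leaving a balance of ₹984,000. Liora then takes one-quarter of the balance (₹246,000), for a total of ₹296,000. The remaining ₹738,000 passes to the descendants.
The descendants' portion (₹738,000) is divided at the children's generation into 4 shares of ₹184,500. Romilly and Farrukh each take ₹184,500. The 2 shares of the deceased (Ruthie and Soraya) are combined into a pool of ₹369,000.
That pool (₹369,000) is divided at the grandchildren's generation into 3 shares of ₹123,000. Tobias and Yusuf each take ₹123,000. The remaining share for the deceased Yannick (₹123,000) is carried to the next generation.
That pool (₹123,000) passes entirely to Gita, the sole taker at the great-grandchildren's generation.

Liora: ₹296,000; Romilly: ₹184,500; Farrukh: ₹184,500; Tobias: ₹123,000; Yusuf: ₹123,000; Gita: ₹123,000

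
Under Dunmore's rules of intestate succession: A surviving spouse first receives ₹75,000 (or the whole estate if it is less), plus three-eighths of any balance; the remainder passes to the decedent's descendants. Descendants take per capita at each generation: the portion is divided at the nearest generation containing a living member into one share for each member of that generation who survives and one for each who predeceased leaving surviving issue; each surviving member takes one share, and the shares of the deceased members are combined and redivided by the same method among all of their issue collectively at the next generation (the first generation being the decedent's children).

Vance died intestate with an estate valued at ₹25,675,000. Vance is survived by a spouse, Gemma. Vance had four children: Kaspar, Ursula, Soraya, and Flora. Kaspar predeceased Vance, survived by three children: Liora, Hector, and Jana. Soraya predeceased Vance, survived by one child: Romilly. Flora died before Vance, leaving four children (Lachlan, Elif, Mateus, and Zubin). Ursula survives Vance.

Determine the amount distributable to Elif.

Elif receives ₹1,500,000.

Gemma first takes ₹75,000, leaving a balance of ₹25,600,000. Gemma then takes three-eighths of the balance (₹9,600,000), for a total of ₹9,675,000. The remaining ₹16,000,000 passes to the descendants.
The descendants' portion (₹16,000,000) is divided at the children's generation into 4 shares of ₹4,000,000. Ursula takes ₹4,000,000. The 3 shares of the deceased (Kaspar, Soraya, and Flora) are combined into a pool of ₹12,000,000.
That pool (₹12,000,000) is divided at the grandchildren's generation equally among Liora, Hector, Jana, Romilly, Lachlan, Elif, Mateus, and Zubin: ₹1,500,000 each.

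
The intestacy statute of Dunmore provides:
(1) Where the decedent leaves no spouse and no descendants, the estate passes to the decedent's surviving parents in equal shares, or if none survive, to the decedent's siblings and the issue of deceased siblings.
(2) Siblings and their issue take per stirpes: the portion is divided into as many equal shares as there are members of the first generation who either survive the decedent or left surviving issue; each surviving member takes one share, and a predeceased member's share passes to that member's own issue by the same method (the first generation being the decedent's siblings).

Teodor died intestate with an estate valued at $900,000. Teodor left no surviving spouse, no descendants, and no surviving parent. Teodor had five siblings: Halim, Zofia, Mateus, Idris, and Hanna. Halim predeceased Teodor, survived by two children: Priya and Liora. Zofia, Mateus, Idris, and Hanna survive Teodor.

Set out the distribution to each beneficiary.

Priya: $90,000; Liora: $90,000; Zofia: $180,000; Mateus: $180,000; Idris: $180,000; Hanna: $180,000

The entire $900,000 passes to the siblings and their issue.
That amount ($900,000) is divided into 5 shares of $180,000: Zofia, Mateus, Idris, and Hanna each take $180,000; Halim's $180,000 share passes to Halim's issue.
Halim's share ($180,000) is divided into 2 shares of $90,000: Priya and Liora each take $90,000.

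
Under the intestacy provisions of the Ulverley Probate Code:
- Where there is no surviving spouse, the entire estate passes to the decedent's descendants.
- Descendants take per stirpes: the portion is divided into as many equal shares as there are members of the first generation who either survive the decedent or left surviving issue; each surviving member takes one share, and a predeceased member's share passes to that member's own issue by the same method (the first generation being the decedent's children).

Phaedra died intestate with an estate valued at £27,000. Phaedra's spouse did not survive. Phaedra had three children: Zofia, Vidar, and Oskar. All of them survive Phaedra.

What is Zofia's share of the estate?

The entire £27,000 passes to the descendants.
That amount (£27,000) is divided into 3 shares of £9,000: Zofia, Vidar, and Oskar each take £9,000.

Zofia receives £9,000.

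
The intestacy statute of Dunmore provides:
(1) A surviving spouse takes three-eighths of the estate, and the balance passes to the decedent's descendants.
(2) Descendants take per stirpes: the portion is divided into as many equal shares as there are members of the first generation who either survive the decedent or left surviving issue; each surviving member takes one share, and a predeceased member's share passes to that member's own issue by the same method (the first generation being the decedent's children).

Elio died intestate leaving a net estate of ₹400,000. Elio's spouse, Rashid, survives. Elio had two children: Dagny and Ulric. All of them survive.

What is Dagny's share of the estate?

Dagny receives ₹125,000.

Rashid takes three-eighths of ₹400,000 = ₹150,000. The remaining ₹250,000 passes to the descendants.
The descendants' portion (₹250,000) is divided into 2 shares of ₹125,000: Dagny and Ulric each take ₹125,000.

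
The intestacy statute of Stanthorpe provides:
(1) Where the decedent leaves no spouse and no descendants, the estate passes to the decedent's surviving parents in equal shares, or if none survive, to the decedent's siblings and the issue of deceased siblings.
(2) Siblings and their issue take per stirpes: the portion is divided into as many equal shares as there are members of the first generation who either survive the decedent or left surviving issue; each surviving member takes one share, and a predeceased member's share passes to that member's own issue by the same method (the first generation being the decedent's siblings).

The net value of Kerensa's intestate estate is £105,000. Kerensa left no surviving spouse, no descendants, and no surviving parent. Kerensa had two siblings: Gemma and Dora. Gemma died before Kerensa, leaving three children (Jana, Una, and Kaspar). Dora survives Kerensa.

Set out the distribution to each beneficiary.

The entire £105,000 passes to the siblings and their issue.
That amount (£105,000) is divided into 2 shares of £52,500: Dora takes £52,500; Gemma's £52,500 share passes to Gemma's issue.
Gemma's share (£52,500) is divided into 3 shares of £17,500: Jana, Una, and Kaspar each take £17,500.

Jana: £17,500; Una: £17,500; Kaspar: £17,500; Dora: £52,500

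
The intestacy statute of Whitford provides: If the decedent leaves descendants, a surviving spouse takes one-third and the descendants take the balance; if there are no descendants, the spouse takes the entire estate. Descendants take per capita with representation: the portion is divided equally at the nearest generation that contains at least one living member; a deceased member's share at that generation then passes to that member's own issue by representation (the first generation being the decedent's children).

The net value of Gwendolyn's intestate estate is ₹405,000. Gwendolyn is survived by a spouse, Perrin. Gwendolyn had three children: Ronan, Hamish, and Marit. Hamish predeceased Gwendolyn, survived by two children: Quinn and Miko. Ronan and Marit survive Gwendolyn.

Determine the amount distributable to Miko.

Perrin takes one-third of ₹405,000 = ₹135,000. The remaining ₹270,000 passes to the descendants.
The descendants' portion (₹270,000) is divided into 3 shares of ₹90,000: Ronan and Marit each take ₹90,000; Hamish's ₹90,000 share passes to Hamish's issue.
Hamish's share (₹90,000) is divided into 2 shares of ₹45,000: Quinn and Miko each take ₹45,000.

Miko receives ₹45,000.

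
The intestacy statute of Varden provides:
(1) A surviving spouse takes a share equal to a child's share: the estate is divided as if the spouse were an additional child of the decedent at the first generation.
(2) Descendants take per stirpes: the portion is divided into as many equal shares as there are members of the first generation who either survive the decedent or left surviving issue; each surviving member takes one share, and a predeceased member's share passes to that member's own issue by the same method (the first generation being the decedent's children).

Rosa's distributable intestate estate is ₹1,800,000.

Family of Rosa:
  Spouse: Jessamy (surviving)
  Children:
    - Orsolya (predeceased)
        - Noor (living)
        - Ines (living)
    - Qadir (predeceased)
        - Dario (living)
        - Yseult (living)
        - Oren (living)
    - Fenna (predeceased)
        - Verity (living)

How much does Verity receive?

Verity receives ₹450,000.

The spouse counts as an additional share at the children's level, so there are 4 primary shares of ₹450,000. Jessamy takes one such share (₹450,000).
The children's combined portion (₹1,350,000) is divided into 3 shares of ₹450,000: Orsolya's ₹450,000 share passes to Orsolya's issue; Qadir's ₹450,000 share passes to Qadir's issue; Fenna's ₹450,000 share passes to Fenna's issue.
Orsolya's share (₹450,000) is divided into 2 shares of ₹225,000: Noor and Ines each take ₹225,000.
Qadir's share (₹450,000) is divided into 3 shares of ₹150,000: Dario, Yseult, and Oren each take ₹150,000.
Fenna's share (₹450,000) passes entirely to Verity.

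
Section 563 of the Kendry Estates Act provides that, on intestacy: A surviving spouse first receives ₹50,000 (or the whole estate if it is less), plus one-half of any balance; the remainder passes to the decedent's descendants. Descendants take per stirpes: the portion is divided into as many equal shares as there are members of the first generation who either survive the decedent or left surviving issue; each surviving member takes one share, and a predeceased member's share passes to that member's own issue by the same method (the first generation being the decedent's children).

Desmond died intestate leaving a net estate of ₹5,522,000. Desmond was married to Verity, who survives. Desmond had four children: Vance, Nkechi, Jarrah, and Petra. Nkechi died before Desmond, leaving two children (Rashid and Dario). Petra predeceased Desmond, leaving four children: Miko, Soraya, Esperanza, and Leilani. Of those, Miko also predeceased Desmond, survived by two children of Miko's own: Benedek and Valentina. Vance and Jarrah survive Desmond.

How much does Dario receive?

Verity first takes ₹50,000, leaving a balance of ₹5,472,000. Verity then takes one-half of the balance (₹2,736,000), for a total of ₹2,786,000. The remaining ₹2,736,000 passes to the descendants.
The descendants' portion (₹2,736,000) is divided into 4 shares of ₹684,000: Vance and Jarrah each take ₹684,000; Nkechi's ₹684,000 share passes to Nkechi's issue; Petra's ₹684,000 share passes to Petra's issue.
Nkechi's share (₹684,000) is divided into 2 shares of ₹342,000: Rashid and Dario each take ₹342,000.
Petra's share (₹684,000) is divided into 4 shares of ₹171,000: Soraya, Esperanza, and Leilani each take ₹171,000; Miko's ₹171,000 share passes to Miko's issue.
Miko's share (₹171,000) is divided into 2 shares of ₹85,500: Benedek and Valentina each take ₹85,500.

Dario receives ₹342,000.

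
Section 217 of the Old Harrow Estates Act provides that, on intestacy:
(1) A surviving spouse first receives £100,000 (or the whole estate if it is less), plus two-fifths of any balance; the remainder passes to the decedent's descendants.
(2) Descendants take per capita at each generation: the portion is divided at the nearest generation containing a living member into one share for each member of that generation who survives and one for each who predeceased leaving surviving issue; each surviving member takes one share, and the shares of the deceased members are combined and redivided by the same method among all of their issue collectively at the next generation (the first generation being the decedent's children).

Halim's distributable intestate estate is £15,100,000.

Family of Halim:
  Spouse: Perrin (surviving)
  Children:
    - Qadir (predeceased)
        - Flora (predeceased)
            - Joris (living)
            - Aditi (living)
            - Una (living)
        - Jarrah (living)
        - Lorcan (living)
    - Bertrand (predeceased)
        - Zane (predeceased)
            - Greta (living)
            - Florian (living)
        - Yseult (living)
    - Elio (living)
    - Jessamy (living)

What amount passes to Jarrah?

Jarrah receives £900,000.

Perrin first takes £100,000, leaving a balance of £15,000,000. Perrin then takes two-fifths of the balance (£6,000,000), for a total of £6,100,000. The remaining £9,000,000 passes to the descendants.
The descendants' portion (£9,000,000) is divided at the children's generation into 4 shares of £2,250,000. Elio and Jessamy each take £2,250,000. The 2 shares of the deceased (Qadir and Bertrand) are combined into a pool of £4,500,000.
That pool (£4,500,000) is divided at the grandchildren's generation into 5 shares of £900,000. Jarrah, Lorcan, and Yseult each take £900,000. The 2 shares of the deceased (Flora and Zane) are combined into a pool of £1,800,000.
That pool (£1,800,000) is divided at the great-grandchildren's generation equally among Joris, Aditi, Una, Greta, and Florian: £360,000 each.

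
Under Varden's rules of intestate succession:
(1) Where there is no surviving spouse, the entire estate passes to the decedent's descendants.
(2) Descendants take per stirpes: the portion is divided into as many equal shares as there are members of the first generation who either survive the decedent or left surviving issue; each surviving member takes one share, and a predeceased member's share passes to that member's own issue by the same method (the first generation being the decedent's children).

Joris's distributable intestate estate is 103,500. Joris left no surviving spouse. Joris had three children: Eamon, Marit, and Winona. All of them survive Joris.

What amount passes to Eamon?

The entire 103,500 passes to the descendants.
That amount (103,500) is divided into 3 shares of 34,500: Eamon, Marit, and Winona each take 34,500.

Eamon receives 34,500.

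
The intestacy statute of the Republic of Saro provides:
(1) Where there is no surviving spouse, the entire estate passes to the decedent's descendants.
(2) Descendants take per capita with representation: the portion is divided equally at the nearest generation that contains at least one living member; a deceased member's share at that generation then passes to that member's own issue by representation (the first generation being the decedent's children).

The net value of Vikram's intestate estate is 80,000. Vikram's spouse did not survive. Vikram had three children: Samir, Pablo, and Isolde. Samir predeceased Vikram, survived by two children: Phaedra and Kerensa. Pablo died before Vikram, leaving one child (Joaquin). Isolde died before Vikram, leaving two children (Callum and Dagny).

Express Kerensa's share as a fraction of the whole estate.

Kerensa receives 1/5 of the estate.

The entire 80,000 passes to the descendants.
No child survives, so the initial division is made at the grandchildren's generation.
That amount (80,000) is divided into 5 shares of 16,000: Phaedra, Kerensa, Joaquin, Callum, and Dagny each take 16,000.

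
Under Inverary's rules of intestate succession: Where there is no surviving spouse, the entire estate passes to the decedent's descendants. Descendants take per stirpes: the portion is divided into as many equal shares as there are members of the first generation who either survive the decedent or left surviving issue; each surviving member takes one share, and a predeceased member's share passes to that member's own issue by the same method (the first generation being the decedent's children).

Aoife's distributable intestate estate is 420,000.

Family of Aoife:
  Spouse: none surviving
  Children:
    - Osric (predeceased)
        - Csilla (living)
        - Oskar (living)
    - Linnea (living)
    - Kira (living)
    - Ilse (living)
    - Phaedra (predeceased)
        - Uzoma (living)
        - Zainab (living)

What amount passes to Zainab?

Zainab receives 42,000.

The entire 420,000 passes to the descendants.
That amount (420,000) is divided into 5 shares of 84,000: Linnea, Kira, and Ilse each take 84,000; Osric's 84,000 share passes to Osric's issue; Phaedra's 84,000 share passes to Phaedra's issue.
Osric's share (84,000) is divided into 2 shares of 42,000: Csilla and Oskar each take 42,000.
Phaedra's share (84,000) is divided into 2 shares of 42,000: Uzoma and Zainab each take 42,000.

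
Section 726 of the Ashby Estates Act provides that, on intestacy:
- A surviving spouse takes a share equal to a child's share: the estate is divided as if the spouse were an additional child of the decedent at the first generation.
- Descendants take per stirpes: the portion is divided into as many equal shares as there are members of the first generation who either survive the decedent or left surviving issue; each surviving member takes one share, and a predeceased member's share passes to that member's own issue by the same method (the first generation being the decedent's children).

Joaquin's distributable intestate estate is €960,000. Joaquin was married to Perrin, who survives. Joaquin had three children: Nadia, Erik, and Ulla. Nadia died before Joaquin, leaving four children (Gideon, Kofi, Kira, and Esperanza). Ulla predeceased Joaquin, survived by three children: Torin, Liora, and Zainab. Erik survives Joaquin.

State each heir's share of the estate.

The spouse counts as an additional share at the children's level, so there are 4 primary shares of €240,000. Perrin takes one such share (€240,000).
The children's combined portion (€720,000) is divided into 3 shares of €240,000: Erik takes €240,000; Nadia's €240,000 share passes to Nadia's issue; Ulla's €240,000 share passes to Ulla's issue.
Nadia's share (€240,000) is divided into 4 shares of €60,000: Gideon, Kofi, Kira, and Esperanza each take €60,000.
Ulla's share (€240,000) is divided into 3 shares of €80,000: Torin, Liora, and Zainab each take €80,000.

Perrin: €240,000; Gideon: €60,000; Kofi: €60,000; Kira: €60,000; Esperanza: €60,000; Erik: €240,000; Torin: €80,000; Liora: €80,000; Zainab: €80,000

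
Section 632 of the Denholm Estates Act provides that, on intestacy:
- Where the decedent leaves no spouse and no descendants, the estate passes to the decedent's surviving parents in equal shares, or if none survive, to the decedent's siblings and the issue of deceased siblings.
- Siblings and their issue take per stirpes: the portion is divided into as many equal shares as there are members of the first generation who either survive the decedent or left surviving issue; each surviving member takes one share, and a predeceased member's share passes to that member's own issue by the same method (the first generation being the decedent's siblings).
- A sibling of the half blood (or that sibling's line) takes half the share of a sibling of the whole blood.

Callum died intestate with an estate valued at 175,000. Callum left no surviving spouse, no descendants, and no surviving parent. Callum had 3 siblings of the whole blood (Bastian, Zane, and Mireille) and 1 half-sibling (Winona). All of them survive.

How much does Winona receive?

The entire 175,000 passes to the siblings and their issue.
Counting each half-blood sibling's line as half a unit, there are 7/2 units in 175,000, so one unit is 50,000. Whole-blood lines (Bastian, Zane, and Mireille) take 50,000 each; half-blood lines (Winona) take 25,000 each.

Winona receives 25,000.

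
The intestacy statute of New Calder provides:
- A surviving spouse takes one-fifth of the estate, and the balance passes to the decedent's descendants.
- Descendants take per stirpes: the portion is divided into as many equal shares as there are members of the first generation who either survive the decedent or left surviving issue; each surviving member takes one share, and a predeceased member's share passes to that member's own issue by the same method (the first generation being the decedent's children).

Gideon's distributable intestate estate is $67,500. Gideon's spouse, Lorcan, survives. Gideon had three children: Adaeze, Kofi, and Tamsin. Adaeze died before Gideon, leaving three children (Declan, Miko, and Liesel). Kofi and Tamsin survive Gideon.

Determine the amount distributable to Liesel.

Liesel receives $6,000.

Lorcan takes one-fifth of $67,500 = $13,500. The remaining $54,000 passes to the descendants.
The descendants' portion ($54,000) is divided into 3 shares of $18,000: Kofi and Tamsin each take $18,000; Adaeze's $18,000 share passes to Adaeze's issue.
Adaeze's share ($18,000) is divided into 3 shares of $6,000: Declan, Miko, and Liesel each take $6,000.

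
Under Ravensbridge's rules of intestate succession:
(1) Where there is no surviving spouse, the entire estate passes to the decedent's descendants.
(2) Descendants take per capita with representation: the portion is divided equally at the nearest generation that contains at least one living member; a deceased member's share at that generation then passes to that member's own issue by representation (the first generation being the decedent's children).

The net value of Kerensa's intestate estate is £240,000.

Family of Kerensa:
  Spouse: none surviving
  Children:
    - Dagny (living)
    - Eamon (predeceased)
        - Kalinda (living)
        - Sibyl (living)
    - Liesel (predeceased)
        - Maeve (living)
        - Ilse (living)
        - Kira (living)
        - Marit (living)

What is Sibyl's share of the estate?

The entire £240,000 passes to the descendants.
That amount (£240,000) is divided into 3 shares of £80,000: Dagny takes £80,000; Eamon's £80,000 share passes to Eamon's issue; Liesel's £80,000 share passes to Liesel's issue.
Eamon's share (£80,000) is divided into 2 shares of £40,000: Kalinda and Sibyl each take £40,000.
Liesel's share (£80,000) is divided into 4 shares of £20,000: Maeve, Ilse, Kira, and Marit each take £20,000.

Sibyl receives £40,000.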